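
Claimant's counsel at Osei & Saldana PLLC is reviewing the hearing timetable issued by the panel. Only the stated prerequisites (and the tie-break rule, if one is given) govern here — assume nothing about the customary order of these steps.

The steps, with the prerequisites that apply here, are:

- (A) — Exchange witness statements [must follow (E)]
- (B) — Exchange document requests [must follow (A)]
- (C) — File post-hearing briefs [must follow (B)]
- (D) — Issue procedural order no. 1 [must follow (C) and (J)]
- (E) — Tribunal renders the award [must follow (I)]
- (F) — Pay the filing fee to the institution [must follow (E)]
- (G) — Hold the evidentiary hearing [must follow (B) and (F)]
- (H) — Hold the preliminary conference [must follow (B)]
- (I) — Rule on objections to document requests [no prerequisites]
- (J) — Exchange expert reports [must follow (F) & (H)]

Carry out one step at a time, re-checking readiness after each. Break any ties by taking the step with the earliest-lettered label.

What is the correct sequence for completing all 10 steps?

(I) (E) (A) (B) (C) (F) (G) (H) (J) (D)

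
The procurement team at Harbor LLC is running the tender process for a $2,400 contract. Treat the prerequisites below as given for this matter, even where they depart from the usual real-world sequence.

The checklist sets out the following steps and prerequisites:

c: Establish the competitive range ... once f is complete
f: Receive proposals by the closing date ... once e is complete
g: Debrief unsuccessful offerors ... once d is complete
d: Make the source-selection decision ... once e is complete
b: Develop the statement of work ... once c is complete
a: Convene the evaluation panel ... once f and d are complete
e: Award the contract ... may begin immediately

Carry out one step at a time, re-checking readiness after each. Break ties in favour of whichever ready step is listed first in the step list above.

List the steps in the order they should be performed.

e, f, c, d, g, b, a

e has no prerequisites → e first.
f and d are both available; f is listed earlier → f.
Ready: c and d. c is listed earlier → c.
b now also ready, so the ready set is {d, b}; d is listed earlier → d.
g, b and a are all available; g is listed earlier → g.
b and a are both available; b is listed earlier → b.
a needed f and d, now all done → a.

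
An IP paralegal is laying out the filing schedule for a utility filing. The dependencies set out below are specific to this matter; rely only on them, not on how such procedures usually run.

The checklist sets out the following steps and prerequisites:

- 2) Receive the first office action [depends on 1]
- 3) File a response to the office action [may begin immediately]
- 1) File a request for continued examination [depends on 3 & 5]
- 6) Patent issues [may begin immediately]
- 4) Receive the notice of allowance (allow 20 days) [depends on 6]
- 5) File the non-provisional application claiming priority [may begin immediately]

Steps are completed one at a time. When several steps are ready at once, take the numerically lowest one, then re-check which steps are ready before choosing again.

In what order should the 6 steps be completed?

3, 5, 1, 2, 6, 4

Nothing is required for 3, 5 and 6. 3 has the earlier label → 3 first.
Ready: 5 and 6. 5 has the earlier label → 5.
Ready: 1 and 6. 1 has the earlier label → 1.
2 now also ready, so the ready set is {2, 6}; 2 has the earlier label → 2.
6 is the only step now ready → 6.
Next only 4 has its prerequisites met → 4.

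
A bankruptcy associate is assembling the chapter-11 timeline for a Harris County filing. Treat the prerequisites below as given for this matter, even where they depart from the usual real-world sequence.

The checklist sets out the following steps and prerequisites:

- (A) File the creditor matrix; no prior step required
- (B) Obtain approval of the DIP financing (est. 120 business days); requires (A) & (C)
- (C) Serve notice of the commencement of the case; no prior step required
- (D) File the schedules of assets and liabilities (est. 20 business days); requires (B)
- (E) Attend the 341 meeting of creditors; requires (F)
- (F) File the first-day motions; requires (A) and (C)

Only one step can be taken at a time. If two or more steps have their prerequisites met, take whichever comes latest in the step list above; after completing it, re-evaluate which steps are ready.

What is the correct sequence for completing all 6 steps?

(C) and (A) have no prerequisites; (C) is listed later, so (C) is first.
(A) is the only step now ready → (A).
Now (F) and (B) have their prerequisites met. (F) is listed later, so (F) next.
(E) now also ready, so the ready set is {(E), (B)}; (E) is listed later → (E).
Next only (B) has its prerequisites met → (B).
(D) needed (B), now all done → (D).

(C), (A), (F), (E), (B), (D)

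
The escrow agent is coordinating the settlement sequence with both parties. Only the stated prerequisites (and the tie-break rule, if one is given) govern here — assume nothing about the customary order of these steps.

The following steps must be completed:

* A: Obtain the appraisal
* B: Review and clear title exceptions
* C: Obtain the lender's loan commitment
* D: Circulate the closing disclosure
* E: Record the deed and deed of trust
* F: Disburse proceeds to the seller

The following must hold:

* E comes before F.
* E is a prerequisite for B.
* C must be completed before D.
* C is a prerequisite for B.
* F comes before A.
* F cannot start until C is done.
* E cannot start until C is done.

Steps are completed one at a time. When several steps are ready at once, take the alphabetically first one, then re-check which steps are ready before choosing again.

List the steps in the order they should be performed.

C, D, E, B, F, A

Only C has no prerequisites, so it is first.
Now D and E have their prerequisites met. D has the earlier label, so D next.
E needed C, now all done → E.
Ready: B and F. B has the earlier label → B.
F is the only step now ready → F.
A needed F, now all done → A.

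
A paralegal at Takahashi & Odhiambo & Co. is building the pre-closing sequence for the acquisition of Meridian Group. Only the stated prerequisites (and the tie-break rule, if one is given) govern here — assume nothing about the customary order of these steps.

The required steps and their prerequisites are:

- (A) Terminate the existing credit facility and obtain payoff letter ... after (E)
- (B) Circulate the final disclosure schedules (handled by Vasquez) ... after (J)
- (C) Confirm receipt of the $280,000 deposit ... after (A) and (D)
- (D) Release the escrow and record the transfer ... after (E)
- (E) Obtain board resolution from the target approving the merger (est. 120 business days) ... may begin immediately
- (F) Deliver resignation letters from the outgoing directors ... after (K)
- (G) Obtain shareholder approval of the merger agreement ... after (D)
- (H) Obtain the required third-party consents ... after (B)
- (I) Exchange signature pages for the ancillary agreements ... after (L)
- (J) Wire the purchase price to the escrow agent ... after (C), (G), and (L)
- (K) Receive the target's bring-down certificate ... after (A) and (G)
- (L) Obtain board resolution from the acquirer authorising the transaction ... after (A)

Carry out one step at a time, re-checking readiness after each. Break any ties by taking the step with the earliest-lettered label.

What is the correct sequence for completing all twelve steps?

Only (E) has no prerequisites, so it is first.
(A) and (D) are both available; (A) has the earlier label → (A).
(L) now also ready, so the ready set is {(D), (L)}; (D) has the earlier label → (D).
Ready: (C), (G) and (L). (C) has the earlier label → (C).
Ready: (G) and (L). (G) has the earlier label → (G).
Now (K) and (L) have their prerequisites met. (K) has the earlier label, so (K) next.
Now (F) and (L) have their prerequisites met. (F) has the earlier label, so (F) next.
(L) is the only step now ready → (L).
Ready: (I) and (J). (I) has the earlier label → (I).
(J) needed (C), (G) and (L), now all done → (J).
That leaves (B) as the only ready step → (B).
That leaves (H) as the only ready step → (H).

(E), (A), (D), (C), (G), (K), (F), (L), (I), (J), (B), (H)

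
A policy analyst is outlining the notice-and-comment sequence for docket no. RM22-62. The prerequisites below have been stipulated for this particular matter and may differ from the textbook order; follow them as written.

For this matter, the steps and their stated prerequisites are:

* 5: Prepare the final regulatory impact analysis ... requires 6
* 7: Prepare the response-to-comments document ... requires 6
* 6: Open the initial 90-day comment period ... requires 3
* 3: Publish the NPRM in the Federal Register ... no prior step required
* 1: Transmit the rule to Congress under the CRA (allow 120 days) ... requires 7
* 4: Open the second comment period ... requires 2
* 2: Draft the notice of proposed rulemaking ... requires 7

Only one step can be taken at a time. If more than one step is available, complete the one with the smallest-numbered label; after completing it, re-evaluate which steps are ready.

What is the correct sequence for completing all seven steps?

3, 6, 5, 7, 1, 2, 4

3 is the only step with nothing outstanding, so it goes first.
Next only 6 has its prerequisites met → 6.
Now 5 and 7 have their prerequisites met. 5 has the earlier label, so 5 next.
7 needed 6, now all done → 7.
1 and 2 are both available; 1 has the earlier label → 1.
2 is the only step now ready → 2.
4 needed 2, now all done → 4.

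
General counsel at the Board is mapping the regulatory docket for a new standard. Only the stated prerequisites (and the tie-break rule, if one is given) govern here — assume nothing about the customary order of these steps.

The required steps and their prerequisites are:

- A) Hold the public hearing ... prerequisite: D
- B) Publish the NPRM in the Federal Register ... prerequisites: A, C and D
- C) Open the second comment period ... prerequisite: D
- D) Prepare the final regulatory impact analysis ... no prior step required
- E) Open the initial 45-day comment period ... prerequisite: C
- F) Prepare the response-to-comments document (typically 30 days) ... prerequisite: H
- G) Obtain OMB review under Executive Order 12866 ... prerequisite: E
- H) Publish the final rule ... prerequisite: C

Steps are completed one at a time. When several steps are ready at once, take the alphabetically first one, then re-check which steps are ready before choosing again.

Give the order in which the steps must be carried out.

D, A, C, B, E, G, H, F

D has no prerequisites → D first.
Now A and C have their prerequisites met. A has the earlier label, so A next.
C needed D, now all done → C.
B, E and H are all available; B has the earlier label → B.
Ready: E and H. E has the earlier label → E.
G now also ready, so the ready set is {G, H}; G has the earlier label → G.
H needed C, now all done → H.
Next only F has its prerequisites met → F.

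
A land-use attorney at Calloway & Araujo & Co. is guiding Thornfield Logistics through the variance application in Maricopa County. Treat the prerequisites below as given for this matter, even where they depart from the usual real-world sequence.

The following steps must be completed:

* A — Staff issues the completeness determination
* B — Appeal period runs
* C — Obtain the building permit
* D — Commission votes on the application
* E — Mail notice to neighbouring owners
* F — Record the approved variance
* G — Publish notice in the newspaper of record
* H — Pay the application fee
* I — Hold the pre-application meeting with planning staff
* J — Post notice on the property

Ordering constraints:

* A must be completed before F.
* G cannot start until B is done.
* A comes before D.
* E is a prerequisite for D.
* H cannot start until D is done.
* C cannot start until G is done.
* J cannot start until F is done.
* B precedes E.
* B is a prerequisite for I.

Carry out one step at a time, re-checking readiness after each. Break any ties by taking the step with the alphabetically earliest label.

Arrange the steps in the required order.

Nothing is required for A and B. A has the earlier label → A first.
F now also ready, so the ready set is {B, F}; B has the earlier label → B.
E, F, G and I are all available; E has the earlier label → E.
D now also ready, so the ready set is {D, F, G, I}; D has the earlier label → D.
Now F, G, H and I have their prerequisites met. F has the earlier label, so F next.
J now also ready, so the ready set is {G, H, I, J}; G has the earlier label → G.
C now also ready, so the ready set is {C, H, I, J}; C has the earlier label → C.
H, I and J are all available; H has the earlier label → H.
Now I and J have their prerequisites met. I has the earlier label, so I next.
Next only J has its prerequisites met → J.

A B E D F G C H I J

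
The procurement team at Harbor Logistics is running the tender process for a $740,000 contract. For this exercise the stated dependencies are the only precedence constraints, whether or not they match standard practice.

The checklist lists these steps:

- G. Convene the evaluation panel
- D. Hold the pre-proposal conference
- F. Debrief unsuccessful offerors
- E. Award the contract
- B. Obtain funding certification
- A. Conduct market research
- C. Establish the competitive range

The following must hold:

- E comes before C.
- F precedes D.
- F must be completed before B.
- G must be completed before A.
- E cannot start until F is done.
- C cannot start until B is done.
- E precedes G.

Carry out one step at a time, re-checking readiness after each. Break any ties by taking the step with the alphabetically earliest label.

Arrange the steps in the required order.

F, B, D, E, C, G, A

F is the only step with nothing outstanding, so it goes first.
B, D and E are all available; B has the earlier label → B.
Now D and E have their prerequisites met. D has the earlier label, so D next.
E is the only step now ready → E.
Now C and G have their prerequisites met. C has the earlier label, so C next.
G needed E, now all done → G.
A needed G, now all done → A.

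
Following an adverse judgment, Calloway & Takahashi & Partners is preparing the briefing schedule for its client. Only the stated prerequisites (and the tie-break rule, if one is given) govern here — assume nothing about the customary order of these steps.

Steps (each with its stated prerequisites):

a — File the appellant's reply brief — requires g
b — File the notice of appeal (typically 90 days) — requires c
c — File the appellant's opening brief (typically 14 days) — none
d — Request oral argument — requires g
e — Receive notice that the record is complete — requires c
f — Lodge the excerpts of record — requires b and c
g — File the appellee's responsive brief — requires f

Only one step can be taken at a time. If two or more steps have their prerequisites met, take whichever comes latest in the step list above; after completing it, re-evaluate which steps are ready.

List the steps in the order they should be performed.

Only c has no prerequisites, so it is first.
Ready: e and b. e is listed later → e.
b needed c, now all done → b.
f needed c and b, now all done → f.
Next only g has its prerequisites met → g.
Now d and a have their prerequisites met. d is listed later, so d next.
a is the only step now ready → a.

c e b f g d a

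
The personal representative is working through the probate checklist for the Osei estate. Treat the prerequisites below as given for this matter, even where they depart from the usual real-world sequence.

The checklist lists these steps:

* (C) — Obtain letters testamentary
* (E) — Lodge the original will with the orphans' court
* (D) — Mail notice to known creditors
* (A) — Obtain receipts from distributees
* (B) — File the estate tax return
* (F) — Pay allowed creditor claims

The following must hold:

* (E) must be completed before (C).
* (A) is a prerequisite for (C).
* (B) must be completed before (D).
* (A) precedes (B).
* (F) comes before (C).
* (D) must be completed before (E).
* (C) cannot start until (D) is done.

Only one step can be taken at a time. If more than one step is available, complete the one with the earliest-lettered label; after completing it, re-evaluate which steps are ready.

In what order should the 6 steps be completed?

(A), (B), (D), (E), (F), (C)

(A) and (F) have no prerequisites; (A) has the earlier label, so (A) is first.
Now (B) and (F) have their prerequisites met. (B) has the earlier label, so (B) next.
(D) now also ready, so the ready set is {(D), (F)}; (D) has the earlier label → (D).
(E) now also ready, so the ready set is {(E), (F)}; (E) has the earlier label → (E).
That leaves (F) as the only ready step → (F).
That leaves (C) as the only ready step → (C).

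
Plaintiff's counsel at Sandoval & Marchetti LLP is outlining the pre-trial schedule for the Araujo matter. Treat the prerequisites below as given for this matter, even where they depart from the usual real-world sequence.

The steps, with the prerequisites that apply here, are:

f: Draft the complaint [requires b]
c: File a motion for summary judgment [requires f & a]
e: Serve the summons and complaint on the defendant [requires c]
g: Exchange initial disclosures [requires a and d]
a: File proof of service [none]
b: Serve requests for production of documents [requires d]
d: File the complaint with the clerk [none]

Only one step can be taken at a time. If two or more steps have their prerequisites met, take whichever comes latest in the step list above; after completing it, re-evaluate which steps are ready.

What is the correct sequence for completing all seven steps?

d, b, a, g, f, c, e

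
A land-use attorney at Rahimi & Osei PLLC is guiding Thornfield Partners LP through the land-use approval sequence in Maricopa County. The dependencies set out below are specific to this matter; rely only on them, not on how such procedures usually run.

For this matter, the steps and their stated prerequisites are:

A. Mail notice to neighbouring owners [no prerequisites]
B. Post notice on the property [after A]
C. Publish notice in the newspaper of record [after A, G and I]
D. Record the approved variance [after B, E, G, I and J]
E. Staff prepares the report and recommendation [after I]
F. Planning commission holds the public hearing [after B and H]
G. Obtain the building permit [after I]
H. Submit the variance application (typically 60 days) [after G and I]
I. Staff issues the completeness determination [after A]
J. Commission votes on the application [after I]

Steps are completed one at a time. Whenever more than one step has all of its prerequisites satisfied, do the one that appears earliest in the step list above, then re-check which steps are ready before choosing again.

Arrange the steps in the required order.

Only A has no prerequisites, so it is first.
B and I are both available; B is listed earlier → B.
That leaves I as the only ready step → I.
E, G and J are all available; E is listed earlier → E.
G and J are both available; G is listed earlier → G.
C and H now also ready, so the ready set is {C, H, J}; C is listed earlier → C.
Ready: H and J. H is listed earlier → H.
F and J are both available; F is listed earlier → F.
J needed I, now all done → J.
Next only D has its prerequisites met → D.

A → B → I → E → G → C → H → F → J → D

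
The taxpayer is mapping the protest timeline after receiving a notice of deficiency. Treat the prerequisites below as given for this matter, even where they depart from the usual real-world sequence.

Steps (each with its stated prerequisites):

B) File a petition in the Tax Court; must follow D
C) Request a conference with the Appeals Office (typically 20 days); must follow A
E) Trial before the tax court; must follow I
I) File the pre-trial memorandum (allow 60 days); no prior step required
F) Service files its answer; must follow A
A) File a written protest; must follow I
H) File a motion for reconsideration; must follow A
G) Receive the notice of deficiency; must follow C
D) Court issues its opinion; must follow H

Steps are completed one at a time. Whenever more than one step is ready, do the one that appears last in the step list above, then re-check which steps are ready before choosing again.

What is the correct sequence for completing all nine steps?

Only I has no prerequisites, so it is first.
Ready: A and E. A is listed later → A.
Ready: H, F, E and C. H is listed later → H.
D, F, E and C are all available; D is listed later → D.
Ready: F, E, C and B. F is listed later → F.
Now E, C and B have their prerequisites met. E is listed later, so E next.
C and B are both available; C is listed later → C.
G now also ready, so the ready set is {G, B}; G is listed later → G.
B needed D, now all done → B.

I → A → H → D → F → E → C → G → B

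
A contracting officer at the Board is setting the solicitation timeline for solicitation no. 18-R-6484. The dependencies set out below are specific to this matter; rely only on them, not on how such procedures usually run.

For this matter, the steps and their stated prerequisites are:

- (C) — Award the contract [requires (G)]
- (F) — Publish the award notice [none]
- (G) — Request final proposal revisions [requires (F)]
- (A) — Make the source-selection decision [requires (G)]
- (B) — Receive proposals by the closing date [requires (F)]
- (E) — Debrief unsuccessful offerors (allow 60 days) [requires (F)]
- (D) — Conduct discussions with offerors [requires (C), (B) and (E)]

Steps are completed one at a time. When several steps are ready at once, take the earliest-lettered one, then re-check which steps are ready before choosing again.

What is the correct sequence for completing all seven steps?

(F) has no prerequisites → (F) first.
(B), (E) and (G) are all available; (B) has the earlier label → (B).
(E) and (G) are both available; (E) has the earlier label → (E).
(G) needed (F), now all done → (G).
Now (A) and (C) have their prerequisites met. (A) has the earlier label, so (A) next.
(C) needed (G), now all done → (C).
(D) is the only step now ready → (D).

(F), (B), (E), (G), (A), (C), (D)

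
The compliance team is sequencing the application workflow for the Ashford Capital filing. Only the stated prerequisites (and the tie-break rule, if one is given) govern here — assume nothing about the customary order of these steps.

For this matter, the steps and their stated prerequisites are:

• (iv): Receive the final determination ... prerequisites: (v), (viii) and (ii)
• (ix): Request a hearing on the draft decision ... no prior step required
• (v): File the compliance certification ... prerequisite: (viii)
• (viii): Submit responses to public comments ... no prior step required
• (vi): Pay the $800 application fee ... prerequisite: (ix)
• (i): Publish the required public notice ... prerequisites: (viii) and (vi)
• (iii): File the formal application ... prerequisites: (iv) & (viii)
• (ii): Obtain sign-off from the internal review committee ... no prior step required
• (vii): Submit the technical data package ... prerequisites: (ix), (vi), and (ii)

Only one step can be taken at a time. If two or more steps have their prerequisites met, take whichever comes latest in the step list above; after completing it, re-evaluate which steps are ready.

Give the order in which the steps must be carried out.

(ii), (viii), (v), (ix), (vi), (vii), (i), (iv), (iii)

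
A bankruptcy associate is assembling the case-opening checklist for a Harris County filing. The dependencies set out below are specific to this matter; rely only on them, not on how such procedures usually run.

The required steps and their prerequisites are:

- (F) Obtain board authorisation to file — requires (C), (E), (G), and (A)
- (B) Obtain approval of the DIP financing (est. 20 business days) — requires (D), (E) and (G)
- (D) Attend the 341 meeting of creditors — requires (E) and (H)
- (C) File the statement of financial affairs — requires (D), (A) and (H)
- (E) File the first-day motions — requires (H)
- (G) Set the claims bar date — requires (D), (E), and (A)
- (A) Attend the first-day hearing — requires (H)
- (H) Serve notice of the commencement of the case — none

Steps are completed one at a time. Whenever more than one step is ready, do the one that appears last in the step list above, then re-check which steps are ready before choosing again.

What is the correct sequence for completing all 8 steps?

(H), (A), (E), (D), (G), (C), (B), (F)

(H) has no prerequisites → (H) first.
Now (A) and (E) have their prerequisites met. (A) is listed later, so (A) next.
Next only (E) has its prerequisites met → (E).
(D) needed (H) and (E), now all done → (D).
Now (G) and (C) have their prerequisites met. (G) is listed later, so (G) next.
(C) and (B) are both available; (C) is listed later → (C).
(B) and (F) are both available; (B) is listed later → (B).
Next only (F) has its prerequisites met → (F).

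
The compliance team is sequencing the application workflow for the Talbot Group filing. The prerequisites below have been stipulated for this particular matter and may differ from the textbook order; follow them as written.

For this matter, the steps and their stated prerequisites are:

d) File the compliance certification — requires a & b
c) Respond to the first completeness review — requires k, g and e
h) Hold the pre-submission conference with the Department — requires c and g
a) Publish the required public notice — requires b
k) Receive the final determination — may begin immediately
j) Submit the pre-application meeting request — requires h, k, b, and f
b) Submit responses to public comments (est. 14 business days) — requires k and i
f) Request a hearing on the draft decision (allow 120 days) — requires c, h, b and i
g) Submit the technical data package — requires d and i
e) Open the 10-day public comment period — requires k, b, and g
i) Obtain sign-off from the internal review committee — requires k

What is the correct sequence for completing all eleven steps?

k is the only step with nothing outstanding, so it goes first.
i needed k, now all done → i.
b is the only step now ready → b.
a needed b, now all done → a.
That leaves d as the only ready step → d.
g is the only step now ready → g.
e is the only step now ready → e.
c is the only step now ready → c.
h needed c and g, now all done → h.
That leaves f as the only ready step → f.
j needed h, k, b and f, now all done → j.

k, i, b, a, d, g, e, c, h, f, j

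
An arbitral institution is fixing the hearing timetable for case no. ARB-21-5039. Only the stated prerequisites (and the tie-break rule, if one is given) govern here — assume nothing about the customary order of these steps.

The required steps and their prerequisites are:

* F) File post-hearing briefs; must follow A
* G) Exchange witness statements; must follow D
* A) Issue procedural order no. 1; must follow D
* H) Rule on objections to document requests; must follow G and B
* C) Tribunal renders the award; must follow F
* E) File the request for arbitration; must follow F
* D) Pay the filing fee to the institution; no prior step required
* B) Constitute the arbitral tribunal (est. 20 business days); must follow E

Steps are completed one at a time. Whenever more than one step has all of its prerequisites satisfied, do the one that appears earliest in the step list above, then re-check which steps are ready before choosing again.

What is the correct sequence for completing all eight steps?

D, G, A, F, C, E, B, H

Only D has no prerequisites, so it is first.
Now G and A have their prerequisites met. G is listed earlier, so G next.
A needed D, now all done → A.
F needed A, now all done → F.
Now C and E have their prerequisites met. C is listed earlier, so C next.
That leaves E as the only ready step → E.
B is the only step now ready → B.
That leaves H as the only ready step → H.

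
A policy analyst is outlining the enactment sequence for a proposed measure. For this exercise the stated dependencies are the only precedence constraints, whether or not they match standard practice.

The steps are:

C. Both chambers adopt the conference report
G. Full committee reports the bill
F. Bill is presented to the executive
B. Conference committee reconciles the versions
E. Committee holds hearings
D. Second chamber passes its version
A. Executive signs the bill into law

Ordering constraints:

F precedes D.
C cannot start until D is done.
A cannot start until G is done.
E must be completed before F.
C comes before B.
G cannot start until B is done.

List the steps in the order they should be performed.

E → F → D → C → B → G → A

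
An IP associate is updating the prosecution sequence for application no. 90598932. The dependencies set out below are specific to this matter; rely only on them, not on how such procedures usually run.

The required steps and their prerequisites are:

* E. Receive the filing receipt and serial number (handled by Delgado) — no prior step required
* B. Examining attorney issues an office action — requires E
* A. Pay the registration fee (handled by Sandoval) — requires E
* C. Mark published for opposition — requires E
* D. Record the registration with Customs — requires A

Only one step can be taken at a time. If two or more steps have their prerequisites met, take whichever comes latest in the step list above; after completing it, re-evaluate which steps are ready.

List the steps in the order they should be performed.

E, C, A, D, B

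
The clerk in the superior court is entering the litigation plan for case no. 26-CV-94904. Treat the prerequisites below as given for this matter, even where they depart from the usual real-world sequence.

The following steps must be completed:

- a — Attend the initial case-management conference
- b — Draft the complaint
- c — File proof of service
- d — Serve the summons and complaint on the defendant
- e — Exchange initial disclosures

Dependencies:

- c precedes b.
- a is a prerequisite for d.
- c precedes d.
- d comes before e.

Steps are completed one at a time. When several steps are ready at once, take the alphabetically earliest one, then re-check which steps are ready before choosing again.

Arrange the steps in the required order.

a → c → b → d → e

a and c have no prerequisites; a has the earlier label, so a is first.
Next only c has its prerequisites met → c.
Now b and d have their prerequisites met. b has the earlier label, so b next.
d needed a and c, now all done → d.
e needed d, now all done → e.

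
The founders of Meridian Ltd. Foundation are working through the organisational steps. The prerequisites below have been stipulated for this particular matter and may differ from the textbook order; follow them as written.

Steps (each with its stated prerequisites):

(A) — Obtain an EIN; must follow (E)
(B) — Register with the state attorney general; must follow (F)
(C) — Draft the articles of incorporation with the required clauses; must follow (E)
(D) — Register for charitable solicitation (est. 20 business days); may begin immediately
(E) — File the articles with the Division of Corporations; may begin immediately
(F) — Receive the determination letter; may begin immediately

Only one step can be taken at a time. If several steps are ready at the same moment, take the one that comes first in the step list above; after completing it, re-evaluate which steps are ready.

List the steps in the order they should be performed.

(D) → (E) → (A) → (C) → (F) → (B)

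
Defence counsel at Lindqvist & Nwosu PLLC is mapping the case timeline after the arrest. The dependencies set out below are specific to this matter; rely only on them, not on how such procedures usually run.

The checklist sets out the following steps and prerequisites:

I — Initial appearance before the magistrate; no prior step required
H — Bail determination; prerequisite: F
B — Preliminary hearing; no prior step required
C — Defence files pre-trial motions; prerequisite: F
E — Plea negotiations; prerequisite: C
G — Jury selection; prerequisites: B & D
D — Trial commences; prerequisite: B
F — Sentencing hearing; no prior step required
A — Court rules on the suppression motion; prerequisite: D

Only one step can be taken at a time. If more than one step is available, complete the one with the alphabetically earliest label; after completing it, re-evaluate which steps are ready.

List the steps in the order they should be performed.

B D A F C E G H I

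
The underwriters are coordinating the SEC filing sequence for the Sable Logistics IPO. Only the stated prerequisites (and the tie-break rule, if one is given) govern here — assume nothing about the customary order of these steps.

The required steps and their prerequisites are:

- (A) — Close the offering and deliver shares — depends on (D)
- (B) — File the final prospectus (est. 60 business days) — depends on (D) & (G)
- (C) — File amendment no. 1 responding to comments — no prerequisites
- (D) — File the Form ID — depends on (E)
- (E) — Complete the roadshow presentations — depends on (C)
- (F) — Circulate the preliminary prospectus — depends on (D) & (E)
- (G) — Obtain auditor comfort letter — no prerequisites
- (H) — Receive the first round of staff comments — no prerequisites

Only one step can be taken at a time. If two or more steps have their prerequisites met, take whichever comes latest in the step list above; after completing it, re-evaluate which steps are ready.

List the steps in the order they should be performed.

(H), (G), (C), (E), (D), (F), (B), (A)

Nothing is required for (H), (G) and (C). (H) is listed later → (H) first.
Ready: (G) and (C). (G) is listed later → (G).
Next only (C) has its prerequisites met → (C).
(E) needed (C), now all done → (E).
That leaves (D) as the only ready step → (D).
Now (F), (B) and (A) have their prerequisites met. (F) is listed later, so (F) next.
(B) and (A) are both available; (B) is listed later → (B).
(A) needed (D), now all done → (A).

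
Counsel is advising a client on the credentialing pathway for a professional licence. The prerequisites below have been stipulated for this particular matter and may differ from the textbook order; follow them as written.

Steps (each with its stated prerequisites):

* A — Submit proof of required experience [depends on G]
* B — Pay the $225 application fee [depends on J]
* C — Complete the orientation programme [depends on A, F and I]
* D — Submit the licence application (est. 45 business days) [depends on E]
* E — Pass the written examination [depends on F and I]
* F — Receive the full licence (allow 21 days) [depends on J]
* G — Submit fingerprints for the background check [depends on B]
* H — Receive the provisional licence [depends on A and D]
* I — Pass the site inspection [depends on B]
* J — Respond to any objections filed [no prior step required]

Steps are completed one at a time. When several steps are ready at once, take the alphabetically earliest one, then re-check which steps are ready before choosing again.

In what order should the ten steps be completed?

J B F G A I C E D H

J is the only step with nothing outstanding, so it goes first.
Now B and F have their prerequisites met. B has the earlier label, so B next.
G and I now also ready, so the ready set is {F, G, I}; F has the earlier label → F.
G and I are both available; G has the earlier label → G.
A and I are both available; A has the earlier label → A.
I needed B, now all done → I.
C and E are both available; C has the earlier label → C.
E is the only step now ready → E.
That leaves D as the only ready step → D.
Next only H has its prerequisites met → H.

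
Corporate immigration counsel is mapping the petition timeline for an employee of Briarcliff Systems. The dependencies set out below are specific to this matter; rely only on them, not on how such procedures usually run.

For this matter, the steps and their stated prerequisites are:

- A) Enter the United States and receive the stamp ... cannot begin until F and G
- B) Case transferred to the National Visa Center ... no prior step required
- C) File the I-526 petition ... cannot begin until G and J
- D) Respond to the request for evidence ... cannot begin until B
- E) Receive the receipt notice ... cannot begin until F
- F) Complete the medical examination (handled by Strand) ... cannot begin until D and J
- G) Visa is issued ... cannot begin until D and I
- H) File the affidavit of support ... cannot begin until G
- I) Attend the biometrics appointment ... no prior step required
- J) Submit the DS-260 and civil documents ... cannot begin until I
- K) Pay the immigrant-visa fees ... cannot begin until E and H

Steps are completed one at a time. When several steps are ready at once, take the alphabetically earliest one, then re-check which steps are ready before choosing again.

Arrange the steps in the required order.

B and I have no prerequisites; B has the earlier label, so B is first.
Ready: D and I. D has the earlier label → D.
That leaves I as the only ready step → I.
G and J are both available; G has the earlier label → G.
Now H and J have their prerequisites met. H has the earlier label, so H next.
Next only J has its prerequisites met → J.
Ready: C and F. C has the earlier label → C.
Next only F has its prerequisites met → F.
Ready: A and E. A has the earlier label → A.
E is the only step now ready → E.
K needed E and H, now all done → K.

B D I G H J C F A E K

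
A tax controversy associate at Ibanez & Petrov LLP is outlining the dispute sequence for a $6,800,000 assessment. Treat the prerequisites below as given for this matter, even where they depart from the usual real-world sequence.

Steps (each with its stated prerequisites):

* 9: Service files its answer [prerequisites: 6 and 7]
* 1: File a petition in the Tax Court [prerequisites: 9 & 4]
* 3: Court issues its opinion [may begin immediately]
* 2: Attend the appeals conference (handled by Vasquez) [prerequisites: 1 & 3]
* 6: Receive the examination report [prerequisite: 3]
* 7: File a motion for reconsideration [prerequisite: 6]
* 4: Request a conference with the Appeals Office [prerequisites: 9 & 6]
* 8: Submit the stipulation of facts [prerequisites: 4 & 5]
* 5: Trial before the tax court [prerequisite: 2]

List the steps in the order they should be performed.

Only 3 has no prerequisites, so it is first.
6 needed 3, now all done → 6.
7 is the only step now ready → 7.
Next only 9 has its prerequisites met → 9.
4 needed 9 and 6, now all done → 4.
1 needed 9 and 4, now all done → 1.
2 needed 1 and 3, now all done → 2.
That leaves 5 as the only ready step → 5.
8 is the only step now ready → 8.

3, 6, 7, 9, 4, 1, 2, 5, 8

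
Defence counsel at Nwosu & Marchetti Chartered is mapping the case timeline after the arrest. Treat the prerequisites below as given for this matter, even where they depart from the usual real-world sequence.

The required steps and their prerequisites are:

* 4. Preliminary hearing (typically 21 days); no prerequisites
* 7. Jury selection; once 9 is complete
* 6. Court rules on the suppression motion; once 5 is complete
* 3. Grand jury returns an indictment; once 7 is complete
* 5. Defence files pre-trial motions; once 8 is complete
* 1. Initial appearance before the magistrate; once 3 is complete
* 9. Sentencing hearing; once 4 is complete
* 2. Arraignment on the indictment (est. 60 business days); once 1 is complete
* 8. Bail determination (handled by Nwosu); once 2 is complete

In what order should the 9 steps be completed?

4 → 9 → 7 → 3 → 1 → 2 → 8 → 5 → 6

4 is the only step with nothing outstanding, so it goes first.
9 is the only step now ready → 9.
Next only 7 has its prerequisites met → 7.
3 needed 7, now all done → 3.
That leaves 1 as the only ready step → 1.
2 is the only step now ready → 2.
8 needed 2, now all done → 8.
That leaves 5 as the only ready step → 5.
6 needed 5, now all done → 6.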